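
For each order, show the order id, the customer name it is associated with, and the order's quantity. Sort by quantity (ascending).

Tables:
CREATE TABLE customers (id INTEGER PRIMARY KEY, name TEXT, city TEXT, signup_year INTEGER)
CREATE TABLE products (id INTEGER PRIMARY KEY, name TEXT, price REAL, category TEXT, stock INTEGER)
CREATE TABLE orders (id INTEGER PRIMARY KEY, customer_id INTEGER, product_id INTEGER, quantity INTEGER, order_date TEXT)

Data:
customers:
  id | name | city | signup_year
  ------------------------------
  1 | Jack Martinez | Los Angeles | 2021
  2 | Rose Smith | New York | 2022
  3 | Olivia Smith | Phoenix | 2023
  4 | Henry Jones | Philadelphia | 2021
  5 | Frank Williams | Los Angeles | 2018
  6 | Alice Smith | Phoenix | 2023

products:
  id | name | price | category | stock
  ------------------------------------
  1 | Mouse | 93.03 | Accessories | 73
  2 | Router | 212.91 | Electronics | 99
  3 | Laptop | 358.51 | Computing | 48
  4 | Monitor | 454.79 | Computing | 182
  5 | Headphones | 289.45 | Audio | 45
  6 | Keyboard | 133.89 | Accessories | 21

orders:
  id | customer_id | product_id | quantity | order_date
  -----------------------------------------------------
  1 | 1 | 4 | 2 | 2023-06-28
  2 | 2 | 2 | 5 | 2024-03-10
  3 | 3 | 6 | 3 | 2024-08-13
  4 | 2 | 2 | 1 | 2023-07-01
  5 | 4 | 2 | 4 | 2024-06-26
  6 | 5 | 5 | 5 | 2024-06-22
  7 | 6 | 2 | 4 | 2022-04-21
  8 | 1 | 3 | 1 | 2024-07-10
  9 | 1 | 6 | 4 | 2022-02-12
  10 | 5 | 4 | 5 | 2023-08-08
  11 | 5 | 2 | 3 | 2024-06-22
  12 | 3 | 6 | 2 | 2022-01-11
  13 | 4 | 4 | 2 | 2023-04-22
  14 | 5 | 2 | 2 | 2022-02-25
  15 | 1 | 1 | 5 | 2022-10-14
SELECT c.id, p.name AS customer, c.quantity FROM orders c JOIN customers p ON c.customer_id = p.id ORDER BY c.quantity ASC

Execution result:
id | customer | quantity
4 | Rose Smith | 1
8 | Jack Martinez | 1
1 | Jack Martinez | 2
12 | Olivia Smith | 2
13 | Henry Jones | 2
14 | Frank Williams | 2
3 | Olivia Smith | 3
11 | Frank Williams | 3
5 | Henry Jones | 4
7 | Alice Smith | 4
9 | Jack Martinez | 4
2 | Rose Smith | 5
6 | Frank Williams | 5
10 | Frank Williams | 5
15 | Jack Martinez | 5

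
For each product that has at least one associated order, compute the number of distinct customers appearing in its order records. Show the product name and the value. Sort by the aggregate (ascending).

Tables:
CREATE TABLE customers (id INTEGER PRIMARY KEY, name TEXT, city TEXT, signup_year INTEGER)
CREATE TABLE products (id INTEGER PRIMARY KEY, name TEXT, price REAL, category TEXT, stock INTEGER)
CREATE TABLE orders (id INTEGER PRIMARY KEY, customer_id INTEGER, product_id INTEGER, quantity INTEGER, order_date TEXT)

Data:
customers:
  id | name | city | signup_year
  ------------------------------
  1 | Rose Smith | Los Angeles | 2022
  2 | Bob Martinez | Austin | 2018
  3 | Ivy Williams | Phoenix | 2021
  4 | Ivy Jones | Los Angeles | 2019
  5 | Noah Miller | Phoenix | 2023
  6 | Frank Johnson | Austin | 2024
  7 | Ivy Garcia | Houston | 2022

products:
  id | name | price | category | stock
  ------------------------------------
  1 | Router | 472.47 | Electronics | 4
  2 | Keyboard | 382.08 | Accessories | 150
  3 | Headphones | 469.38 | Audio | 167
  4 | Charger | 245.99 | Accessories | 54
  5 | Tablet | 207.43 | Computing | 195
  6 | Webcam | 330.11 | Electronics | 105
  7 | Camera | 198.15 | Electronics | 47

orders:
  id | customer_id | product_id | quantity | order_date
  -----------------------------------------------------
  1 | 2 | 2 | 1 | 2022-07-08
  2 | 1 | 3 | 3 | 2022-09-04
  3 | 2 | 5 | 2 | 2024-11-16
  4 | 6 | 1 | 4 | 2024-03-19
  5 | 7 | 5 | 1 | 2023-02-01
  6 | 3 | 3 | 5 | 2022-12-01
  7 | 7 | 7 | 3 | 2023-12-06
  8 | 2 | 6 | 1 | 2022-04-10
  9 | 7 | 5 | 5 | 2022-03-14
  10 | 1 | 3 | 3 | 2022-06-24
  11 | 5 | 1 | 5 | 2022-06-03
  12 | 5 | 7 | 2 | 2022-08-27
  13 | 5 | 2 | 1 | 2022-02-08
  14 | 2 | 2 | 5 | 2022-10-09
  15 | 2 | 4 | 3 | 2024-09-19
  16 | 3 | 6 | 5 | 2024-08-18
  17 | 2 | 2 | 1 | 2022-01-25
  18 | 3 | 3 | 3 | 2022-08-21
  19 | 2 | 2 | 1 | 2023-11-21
SELECT p.name, COUNT(DISTINCT c.customer_id) AS distinct_customer_count FROM orders c JOIN products p ON c.product_id = p.id GROUP BY p.id, p.name ORDER BY distinct_customer_count ASC

Execution result:
name | distinct_customer_count
Charger | 1
Router | 2
Keyboard | 2
Headphones | 2
Tablet | 2
Webcam | 2
Camera | 2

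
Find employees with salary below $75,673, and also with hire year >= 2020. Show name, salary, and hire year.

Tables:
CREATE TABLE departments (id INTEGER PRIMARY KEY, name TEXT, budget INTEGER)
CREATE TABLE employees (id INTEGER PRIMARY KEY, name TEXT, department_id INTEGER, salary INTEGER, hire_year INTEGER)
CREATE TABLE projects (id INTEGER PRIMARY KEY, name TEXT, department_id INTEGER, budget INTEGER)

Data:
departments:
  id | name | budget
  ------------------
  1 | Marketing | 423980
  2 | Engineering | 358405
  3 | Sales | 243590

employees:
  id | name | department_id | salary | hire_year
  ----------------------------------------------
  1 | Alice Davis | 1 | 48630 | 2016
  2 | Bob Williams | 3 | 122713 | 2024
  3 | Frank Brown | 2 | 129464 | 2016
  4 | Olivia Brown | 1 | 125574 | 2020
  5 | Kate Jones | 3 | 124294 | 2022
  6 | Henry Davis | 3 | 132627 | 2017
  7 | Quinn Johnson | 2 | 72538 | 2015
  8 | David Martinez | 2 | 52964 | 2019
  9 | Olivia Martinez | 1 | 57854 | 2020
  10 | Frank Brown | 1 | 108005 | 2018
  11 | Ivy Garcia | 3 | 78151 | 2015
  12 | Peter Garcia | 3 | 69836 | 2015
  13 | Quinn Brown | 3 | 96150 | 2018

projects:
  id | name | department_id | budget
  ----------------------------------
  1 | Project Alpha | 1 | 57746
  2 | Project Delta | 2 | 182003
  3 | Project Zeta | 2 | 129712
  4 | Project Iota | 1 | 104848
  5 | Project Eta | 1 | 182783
SELECT name, salary, hire_year FROM employees WHERE salary < 75673 AND hire_year >= 2020

Execution result:
name | salary | hire_year
Olivia Martinez | 57854 | 2020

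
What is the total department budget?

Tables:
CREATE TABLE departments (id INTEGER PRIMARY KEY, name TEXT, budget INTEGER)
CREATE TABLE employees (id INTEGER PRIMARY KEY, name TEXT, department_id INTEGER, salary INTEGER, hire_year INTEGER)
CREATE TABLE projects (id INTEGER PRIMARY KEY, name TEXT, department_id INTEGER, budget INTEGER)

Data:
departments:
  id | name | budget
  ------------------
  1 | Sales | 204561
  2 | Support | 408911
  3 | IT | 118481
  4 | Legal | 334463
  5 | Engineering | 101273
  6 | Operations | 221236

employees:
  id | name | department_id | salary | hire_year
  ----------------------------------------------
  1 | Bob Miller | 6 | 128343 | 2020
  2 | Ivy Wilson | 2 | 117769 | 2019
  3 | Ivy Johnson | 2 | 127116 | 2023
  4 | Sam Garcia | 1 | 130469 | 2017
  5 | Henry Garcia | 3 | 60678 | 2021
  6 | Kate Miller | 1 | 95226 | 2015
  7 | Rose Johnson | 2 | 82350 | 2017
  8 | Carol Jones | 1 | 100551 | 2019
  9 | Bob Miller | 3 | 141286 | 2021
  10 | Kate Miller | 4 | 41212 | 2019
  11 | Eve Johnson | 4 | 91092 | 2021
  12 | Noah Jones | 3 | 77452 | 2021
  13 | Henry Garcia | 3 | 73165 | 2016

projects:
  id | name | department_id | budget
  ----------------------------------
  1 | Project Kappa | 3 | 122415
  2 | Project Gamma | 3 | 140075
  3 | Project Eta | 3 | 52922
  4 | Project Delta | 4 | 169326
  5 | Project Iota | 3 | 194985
SELECT SUM(budget) FROM departments

Execution result:
1388925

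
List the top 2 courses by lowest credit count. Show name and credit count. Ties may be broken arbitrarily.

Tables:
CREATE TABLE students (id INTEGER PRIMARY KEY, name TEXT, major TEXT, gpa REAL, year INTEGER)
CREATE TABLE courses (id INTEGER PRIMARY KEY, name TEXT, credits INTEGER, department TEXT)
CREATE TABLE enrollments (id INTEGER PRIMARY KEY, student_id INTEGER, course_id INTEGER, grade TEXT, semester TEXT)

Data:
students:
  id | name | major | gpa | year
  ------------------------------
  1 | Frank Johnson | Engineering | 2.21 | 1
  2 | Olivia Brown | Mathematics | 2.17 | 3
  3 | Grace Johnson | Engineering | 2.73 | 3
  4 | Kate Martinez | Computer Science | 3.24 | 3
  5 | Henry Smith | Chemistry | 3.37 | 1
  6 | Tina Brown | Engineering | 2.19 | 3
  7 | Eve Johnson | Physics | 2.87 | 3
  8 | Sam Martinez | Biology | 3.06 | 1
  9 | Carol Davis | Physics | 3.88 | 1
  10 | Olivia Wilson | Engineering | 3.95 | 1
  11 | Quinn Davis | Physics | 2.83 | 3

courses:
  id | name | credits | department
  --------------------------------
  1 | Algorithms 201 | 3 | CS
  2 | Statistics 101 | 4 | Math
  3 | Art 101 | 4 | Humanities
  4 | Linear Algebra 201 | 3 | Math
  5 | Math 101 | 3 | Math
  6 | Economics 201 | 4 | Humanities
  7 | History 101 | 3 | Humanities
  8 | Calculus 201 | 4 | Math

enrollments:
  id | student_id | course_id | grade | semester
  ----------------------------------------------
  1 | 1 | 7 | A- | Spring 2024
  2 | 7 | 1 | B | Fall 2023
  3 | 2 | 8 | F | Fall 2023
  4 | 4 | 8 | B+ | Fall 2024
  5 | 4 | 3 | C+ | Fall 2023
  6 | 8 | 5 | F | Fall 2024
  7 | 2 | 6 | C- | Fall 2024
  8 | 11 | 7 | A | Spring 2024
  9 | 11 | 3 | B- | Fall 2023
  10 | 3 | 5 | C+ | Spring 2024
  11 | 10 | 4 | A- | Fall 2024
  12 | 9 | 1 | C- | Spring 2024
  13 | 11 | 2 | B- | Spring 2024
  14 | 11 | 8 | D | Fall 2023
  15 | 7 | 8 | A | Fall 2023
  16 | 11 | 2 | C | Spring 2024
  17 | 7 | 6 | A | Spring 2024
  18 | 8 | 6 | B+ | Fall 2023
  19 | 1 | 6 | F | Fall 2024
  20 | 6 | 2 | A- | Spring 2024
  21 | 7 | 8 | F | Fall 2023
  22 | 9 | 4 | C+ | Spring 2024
SELECT name, credits FROM courses ORDER BY credits ASC LIMIT 2

Execution result:
name | credits
Algorithms 201 | 3
Linear Algebra 201 | 3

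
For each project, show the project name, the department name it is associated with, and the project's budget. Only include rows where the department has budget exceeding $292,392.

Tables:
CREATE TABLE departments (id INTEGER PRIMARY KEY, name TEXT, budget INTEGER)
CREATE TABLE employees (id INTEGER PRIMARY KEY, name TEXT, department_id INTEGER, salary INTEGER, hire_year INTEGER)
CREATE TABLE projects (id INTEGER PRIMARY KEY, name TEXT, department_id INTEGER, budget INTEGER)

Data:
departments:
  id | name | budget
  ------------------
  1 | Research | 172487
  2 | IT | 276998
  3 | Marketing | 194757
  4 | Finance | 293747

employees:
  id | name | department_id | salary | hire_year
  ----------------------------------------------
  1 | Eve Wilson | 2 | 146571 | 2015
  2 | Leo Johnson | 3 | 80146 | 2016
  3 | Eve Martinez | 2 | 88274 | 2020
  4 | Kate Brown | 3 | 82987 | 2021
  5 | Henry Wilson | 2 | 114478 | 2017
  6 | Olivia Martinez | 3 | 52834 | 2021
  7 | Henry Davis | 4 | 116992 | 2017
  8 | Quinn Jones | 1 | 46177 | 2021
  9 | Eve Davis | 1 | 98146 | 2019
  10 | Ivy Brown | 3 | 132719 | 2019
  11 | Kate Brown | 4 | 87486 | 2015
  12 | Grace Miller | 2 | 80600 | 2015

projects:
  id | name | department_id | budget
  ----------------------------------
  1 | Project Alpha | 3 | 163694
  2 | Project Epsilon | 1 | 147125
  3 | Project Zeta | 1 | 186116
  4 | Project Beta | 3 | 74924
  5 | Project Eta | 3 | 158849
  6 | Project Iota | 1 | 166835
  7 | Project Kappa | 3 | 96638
SELECT c.name, p.name AS department, c.budget FROM projects c JOIN departments p ON c.department_id = p.id WHERE p.budget > 292392

Execution result:
(no rows)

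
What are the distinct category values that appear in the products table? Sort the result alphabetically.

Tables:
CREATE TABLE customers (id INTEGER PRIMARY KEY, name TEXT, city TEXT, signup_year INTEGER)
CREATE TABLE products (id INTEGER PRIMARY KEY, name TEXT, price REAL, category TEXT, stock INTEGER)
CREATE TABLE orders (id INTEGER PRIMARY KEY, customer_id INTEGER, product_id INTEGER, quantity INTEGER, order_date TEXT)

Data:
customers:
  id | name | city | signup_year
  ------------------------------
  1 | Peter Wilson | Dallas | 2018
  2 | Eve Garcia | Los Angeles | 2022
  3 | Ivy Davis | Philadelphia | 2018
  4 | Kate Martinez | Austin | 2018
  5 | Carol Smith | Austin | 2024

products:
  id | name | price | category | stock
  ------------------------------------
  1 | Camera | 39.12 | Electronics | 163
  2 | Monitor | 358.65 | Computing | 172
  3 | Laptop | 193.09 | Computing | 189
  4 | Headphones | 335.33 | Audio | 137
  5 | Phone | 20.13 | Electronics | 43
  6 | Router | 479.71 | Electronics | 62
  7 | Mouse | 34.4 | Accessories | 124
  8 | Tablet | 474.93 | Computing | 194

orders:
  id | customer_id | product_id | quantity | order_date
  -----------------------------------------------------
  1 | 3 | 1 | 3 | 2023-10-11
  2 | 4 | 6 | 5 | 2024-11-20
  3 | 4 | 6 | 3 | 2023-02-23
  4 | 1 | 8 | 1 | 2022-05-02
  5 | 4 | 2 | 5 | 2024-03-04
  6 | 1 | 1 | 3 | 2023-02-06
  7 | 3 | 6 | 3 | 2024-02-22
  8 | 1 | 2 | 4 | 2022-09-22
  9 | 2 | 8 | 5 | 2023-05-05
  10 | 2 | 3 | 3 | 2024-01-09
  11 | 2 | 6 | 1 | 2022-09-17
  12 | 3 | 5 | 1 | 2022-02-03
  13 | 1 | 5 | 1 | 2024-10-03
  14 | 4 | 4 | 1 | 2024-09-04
SELECT DISTINCT category FROM products ORDER BY category

Execution result:
category
Accessories
Audio
Computing
Electronics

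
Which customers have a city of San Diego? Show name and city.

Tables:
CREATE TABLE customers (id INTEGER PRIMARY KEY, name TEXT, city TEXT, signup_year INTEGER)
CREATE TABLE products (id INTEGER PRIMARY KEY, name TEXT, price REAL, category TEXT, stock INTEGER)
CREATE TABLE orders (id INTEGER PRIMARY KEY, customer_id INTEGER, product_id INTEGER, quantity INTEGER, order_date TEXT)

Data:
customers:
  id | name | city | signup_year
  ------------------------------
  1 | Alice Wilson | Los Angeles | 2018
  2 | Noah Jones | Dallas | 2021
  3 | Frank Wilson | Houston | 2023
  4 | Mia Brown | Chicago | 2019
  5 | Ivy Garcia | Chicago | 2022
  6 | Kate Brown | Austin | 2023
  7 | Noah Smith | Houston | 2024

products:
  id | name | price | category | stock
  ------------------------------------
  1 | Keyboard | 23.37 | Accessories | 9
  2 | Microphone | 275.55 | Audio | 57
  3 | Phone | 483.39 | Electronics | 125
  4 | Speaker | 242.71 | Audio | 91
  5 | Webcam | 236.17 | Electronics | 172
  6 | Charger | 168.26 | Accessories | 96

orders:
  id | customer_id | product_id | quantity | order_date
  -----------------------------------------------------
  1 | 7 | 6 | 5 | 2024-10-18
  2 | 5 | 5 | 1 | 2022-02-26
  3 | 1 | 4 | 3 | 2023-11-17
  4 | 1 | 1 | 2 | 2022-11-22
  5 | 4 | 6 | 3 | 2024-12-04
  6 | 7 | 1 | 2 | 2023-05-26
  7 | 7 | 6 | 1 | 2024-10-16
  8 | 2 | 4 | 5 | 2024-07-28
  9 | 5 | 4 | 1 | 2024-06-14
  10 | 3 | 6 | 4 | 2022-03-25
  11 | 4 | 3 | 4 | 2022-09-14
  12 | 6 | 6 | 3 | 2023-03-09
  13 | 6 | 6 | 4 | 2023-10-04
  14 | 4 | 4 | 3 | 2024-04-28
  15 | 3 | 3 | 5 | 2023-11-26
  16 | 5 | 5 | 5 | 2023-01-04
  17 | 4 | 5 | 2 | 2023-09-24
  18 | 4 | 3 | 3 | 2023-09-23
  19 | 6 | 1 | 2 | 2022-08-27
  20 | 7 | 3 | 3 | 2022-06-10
SELECT name, city FROM customers WHERE city = 'San Diego'

Execution result:
(no rows)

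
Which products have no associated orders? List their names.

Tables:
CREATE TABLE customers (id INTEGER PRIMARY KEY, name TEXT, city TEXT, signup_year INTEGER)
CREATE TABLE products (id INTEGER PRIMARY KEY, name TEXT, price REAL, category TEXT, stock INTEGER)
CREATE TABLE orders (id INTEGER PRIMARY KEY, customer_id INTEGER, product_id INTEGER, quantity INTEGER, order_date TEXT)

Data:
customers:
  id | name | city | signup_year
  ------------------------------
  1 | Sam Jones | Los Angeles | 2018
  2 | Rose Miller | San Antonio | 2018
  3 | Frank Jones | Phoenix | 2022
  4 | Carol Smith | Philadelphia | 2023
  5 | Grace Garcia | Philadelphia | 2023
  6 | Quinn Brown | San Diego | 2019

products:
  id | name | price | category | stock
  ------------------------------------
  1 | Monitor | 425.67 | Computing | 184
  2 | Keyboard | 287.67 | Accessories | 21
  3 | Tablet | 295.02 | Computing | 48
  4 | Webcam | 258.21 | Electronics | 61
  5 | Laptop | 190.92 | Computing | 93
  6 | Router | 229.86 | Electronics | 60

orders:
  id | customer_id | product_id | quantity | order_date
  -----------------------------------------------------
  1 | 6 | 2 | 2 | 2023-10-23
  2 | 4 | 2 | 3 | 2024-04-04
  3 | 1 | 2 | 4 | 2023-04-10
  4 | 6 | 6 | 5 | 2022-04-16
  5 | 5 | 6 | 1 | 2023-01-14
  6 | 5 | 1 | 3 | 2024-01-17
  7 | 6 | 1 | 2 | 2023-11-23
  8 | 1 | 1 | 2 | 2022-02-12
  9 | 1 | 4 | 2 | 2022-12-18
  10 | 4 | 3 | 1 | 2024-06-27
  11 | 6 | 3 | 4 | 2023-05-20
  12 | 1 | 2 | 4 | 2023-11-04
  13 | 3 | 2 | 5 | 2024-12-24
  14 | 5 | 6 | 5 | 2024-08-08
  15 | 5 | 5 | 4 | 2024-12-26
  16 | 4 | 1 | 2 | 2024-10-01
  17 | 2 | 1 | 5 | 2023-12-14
SELECT p.name FROM products p LEFT JOIN orders c ON c.product_id = p.id WHERE c.id IS NULL

Execution result:
(no rows)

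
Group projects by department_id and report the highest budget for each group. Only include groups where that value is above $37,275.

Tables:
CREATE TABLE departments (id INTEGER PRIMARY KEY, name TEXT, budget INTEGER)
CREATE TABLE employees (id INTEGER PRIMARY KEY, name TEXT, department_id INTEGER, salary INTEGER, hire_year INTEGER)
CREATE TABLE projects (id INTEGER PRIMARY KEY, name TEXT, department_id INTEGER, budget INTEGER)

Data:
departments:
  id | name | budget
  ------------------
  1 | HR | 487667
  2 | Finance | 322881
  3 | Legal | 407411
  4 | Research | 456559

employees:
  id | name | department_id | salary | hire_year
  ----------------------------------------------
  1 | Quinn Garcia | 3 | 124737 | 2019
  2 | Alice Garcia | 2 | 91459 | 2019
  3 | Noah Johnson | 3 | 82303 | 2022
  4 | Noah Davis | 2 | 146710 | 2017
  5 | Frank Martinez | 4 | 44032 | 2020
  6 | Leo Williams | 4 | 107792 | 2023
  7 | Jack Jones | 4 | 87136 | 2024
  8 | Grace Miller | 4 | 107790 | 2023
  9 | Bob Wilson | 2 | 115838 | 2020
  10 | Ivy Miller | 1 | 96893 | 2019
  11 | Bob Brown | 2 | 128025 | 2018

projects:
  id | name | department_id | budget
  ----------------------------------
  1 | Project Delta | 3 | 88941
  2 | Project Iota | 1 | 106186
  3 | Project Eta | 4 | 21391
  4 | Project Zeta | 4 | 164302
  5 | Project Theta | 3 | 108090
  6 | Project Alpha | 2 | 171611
SELECT department_id, MAX(budget) AS max_budget FROM projects GROUP BY department_id HAVING MAX(budget) > 37275

Execution result:
department_id | max_budget
1 | 106186
2 | 171611
3 | 108090
4 | 164302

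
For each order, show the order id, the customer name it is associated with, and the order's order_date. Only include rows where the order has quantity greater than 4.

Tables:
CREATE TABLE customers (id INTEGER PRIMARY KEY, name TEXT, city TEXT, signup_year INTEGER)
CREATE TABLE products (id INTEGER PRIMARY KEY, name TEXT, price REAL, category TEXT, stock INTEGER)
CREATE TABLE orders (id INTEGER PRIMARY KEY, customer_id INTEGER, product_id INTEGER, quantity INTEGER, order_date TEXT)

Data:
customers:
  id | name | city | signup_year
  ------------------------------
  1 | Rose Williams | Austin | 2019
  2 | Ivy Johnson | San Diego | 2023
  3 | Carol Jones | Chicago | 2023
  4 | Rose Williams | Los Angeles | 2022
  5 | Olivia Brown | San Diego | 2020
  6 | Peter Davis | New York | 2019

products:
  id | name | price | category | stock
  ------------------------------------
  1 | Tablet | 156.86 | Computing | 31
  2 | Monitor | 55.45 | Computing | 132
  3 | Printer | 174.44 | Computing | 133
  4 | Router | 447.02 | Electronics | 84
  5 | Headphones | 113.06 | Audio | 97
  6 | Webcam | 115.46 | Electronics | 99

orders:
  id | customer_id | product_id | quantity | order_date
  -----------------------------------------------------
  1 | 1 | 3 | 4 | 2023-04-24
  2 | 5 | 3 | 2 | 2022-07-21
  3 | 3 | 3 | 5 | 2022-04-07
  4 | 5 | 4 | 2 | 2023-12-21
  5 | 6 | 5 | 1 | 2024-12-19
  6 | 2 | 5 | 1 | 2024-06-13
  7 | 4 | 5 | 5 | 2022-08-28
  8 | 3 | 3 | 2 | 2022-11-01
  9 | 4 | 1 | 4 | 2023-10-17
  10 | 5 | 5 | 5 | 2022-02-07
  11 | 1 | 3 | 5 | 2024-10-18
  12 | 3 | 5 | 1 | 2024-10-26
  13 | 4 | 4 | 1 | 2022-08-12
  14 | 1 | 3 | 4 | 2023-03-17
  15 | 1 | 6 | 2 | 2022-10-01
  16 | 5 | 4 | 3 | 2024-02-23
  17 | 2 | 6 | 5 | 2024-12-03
SELECT c.id, p.name AS customer, c.order_date FROM orders c JOIN customers p ON c.customer_id = p.id WHERE c.quantity > 4

Execution result:
id | customer | order_date
3 | Carol Jones | 2022-04-07
7 | Rose Williams | 2022-08-28
10 | Olivia Brown | 2022-02-07
11 | Rose Williams | 2024-10-18
17 | Ivy Johnson | 2024-12-03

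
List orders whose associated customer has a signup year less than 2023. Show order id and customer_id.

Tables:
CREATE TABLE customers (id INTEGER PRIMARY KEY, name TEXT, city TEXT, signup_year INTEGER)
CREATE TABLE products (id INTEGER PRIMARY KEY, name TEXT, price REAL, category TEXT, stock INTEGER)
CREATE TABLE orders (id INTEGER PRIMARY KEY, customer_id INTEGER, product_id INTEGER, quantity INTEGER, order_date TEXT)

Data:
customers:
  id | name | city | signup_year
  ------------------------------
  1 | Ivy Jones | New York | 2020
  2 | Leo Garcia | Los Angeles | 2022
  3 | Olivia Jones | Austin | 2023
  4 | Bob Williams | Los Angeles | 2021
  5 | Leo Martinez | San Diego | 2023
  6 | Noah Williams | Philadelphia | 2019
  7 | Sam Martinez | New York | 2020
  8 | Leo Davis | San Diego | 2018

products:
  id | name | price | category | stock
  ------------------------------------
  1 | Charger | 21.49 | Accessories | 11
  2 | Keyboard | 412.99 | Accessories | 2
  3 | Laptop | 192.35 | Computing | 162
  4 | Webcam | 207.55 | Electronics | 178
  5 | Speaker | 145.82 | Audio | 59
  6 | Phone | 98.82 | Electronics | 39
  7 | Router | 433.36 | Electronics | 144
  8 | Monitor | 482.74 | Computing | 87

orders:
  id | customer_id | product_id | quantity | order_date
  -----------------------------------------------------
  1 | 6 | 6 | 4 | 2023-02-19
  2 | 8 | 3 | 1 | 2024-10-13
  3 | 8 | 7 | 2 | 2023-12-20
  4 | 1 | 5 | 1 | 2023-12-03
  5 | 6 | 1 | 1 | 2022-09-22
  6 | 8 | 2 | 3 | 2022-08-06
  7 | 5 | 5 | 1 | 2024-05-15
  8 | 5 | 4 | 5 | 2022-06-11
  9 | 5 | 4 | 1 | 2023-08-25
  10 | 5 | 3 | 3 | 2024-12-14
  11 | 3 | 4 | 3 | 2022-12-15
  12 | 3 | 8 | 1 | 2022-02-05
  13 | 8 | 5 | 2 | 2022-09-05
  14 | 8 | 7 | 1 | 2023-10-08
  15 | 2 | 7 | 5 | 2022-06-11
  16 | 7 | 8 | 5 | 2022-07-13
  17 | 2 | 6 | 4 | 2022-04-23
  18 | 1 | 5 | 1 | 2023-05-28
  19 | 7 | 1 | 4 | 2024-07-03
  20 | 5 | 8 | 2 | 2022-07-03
SELECT id, customer_id FROM orders WHERE customer_id IN (SELECT id FROM customers WHERE signup_year < 2023)

Execution result:
id | customer_id
1 | 6
2 | 8
3 | 8
4 | 1
5 | 6
6 | 8
13 | 8
14 | 8
15 | 2
16 | 7
17 | 2
18 | 1
19 | 7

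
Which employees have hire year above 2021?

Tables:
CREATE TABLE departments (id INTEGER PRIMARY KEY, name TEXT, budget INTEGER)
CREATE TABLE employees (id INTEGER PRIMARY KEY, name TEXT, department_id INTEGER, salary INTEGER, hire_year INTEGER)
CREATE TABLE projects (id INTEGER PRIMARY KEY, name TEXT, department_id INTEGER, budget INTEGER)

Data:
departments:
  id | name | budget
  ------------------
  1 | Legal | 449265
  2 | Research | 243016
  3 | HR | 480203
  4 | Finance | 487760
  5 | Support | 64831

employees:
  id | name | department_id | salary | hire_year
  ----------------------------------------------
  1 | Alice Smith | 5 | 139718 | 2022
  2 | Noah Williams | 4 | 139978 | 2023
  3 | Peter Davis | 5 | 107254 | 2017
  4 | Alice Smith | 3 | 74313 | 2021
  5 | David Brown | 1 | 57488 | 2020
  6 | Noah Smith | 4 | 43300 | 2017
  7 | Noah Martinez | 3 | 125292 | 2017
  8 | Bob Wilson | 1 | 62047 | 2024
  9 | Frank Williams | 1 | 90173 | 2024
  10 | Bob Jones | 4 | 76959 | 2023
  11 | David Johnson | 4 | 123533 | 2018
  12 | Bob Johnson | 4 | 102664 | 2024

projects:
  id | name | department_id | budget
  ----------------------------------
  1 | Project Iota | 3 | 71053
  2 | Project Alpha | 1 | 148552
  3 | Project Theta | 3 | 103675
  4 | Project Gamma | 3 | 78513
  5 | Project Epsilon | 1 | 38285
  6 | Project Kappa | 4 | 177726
SELECT name, hire_year FROM employees WHERE hire_year > 2021

Execution result:
name | hire_year
Alice Smith | 2022
Noah Williams | 2023
Bob Wilson | 2024
Frank Williams | 2024
Bob Jones | 2023
Bob Johnson | 2024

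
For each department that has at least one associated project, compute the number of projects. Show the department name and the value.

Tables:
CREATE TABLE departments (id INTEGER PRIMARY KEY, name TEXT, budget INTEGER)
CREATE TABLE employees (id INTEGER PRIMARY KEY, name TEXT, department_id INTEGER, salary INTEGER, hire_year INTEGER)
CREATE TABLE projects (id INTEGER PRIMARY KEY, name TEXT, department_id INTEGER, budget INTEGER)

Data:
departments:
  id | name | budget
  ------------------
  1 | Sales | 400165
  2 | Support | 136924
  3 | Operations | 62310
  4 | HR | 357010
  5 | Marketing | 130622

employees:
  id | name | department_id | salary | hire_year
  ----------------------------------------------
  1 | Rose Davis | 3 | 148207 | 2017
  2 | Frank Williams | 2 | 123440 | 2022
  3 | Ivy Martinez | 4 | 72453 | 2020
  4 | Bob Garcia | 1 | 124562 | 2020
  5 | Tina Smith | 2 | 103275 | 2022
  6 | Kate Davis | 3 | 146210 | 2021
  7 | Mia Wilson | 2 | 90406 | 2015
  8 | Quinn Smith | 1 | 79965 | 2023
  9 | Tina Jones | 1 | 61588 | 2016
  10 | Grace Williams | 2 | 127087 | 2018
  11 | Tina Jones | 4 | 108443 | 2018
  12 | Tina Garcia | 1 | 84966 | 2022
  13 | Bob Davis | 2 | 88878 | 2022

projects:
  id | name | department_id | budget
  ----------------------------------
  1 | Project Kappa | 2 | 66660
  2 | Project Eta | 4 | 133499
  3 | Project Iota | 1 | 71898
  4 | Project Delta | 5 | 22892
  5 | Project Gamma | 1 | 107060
SELECT p.name, COUNT(*) AS n FROM projects c JOIN departments p ON c.department_id = p.id GROUP BY p.id, p.name

Execution result:
name | n
Sales | 2
Support | 1
HR | 1
Marketing | 1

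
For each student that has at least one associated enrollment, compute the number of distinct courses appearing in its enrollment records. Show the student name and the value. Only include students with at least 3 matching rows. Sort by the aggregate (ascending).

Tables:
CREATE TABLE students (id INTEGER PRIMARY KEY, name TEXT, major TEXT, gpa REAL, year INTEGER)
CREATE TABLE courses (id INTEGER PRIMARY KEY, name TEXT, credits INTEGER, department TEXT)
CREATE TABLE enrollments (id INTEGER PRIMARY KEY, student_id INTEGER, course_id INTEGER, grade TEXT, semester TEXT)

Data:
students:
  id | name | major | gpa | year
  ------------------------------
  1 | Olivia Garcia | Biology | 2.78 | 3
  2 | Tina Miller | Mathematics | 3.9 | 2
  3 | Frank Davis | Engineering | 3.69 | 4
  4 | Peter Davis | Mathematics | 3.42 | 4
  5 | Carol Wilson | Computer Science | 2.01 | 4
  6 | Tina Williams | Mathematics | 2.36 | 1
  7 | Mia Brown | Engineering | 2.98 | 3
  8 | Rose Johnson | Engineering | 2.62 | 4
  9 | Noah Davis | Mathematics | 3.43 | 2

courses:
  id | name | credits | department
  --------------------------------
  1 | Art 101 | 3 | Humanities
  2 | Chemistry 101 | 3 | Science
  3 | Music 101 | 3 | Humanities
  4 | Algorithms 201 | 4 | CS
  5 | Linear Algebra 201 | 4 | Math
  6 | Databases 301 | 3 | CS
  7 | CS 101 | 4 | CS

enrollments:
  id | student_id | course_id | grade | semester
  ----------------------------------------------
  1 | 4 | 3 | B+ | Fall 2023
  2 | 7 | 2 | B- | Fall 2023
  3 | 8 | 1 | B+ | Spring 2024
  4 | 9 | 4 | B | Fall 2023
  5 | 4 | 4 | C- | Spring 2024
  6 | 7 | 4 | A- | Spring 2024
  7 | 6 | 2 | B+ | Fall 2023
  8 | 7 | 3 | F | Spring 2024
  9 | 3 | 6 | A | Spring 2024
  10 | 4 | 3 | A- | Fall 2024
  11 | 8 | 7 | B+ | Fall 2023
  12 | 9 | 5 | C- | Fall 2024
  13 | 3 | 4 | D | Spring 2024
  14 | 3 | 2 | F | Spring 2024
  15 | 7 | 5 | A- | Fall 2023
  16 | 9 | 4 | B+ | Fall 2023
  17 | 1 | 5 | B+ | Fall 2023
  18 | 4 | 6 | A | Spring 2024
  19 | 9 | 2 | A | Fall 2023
SELECT p.name, COUNT(DISTINCT c.course_id) AS distinct_course_count FROM enrollments c JOIN students p ON c.student_id = p.id GROUP BY p.id, p.name HAVING COUNT(*) >= 3 ORDER BY distinct_course_count ASC

Execution result:
name | distinct_course_count
Frank Davis | 3
Peter Davis | 3
Noah Davis | 3
Mia Brown | 4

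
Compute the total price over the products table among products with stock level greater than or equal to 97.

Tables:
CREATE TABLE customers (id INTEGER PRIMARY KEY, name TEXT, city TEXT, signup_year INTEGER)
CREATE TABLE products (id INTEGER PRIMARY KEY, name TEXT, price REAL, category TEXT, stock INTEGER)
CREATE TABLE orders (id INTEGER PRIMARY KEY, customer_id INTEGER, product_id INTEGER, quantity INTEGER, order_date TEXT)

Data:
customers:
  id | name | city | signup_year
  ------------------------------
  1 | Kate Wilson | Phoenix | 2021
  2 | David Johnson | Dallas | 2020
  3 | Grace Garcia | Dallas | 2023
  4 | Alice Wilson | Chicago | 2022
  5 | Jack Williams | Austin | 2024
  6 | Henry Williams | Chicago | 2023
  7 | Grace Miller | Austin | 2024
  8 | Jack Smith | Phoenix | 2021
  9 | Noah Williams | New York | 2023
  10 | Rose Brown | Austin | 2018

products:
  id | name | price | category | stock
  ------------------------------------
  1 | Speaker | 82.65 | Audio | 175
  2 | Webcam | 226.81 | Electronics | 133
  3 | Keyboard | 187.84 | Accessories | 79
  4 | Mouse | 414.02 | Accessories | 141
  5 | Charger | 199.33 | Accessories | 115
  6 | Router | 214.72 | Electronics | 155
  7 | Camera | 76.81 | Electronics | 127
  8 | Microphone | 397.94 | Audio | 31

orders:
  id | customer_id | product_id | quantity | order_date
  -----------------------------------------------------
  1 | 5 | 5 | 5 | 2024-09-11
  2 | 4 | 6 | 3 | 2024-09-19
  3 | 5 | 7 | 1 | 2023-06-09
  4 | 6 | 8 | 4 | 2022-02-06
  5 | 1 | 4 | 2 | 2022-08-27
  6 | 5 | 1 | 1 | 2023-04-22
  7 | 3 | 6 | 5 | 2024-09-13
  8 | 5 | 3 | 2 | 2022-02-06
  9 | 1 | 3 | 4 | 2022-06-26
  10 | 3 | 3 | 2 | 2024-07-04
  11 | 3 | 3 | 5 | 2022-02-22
SELECT SUM(price) FROM products WHERE stock >= 97

Execution result:
1214.34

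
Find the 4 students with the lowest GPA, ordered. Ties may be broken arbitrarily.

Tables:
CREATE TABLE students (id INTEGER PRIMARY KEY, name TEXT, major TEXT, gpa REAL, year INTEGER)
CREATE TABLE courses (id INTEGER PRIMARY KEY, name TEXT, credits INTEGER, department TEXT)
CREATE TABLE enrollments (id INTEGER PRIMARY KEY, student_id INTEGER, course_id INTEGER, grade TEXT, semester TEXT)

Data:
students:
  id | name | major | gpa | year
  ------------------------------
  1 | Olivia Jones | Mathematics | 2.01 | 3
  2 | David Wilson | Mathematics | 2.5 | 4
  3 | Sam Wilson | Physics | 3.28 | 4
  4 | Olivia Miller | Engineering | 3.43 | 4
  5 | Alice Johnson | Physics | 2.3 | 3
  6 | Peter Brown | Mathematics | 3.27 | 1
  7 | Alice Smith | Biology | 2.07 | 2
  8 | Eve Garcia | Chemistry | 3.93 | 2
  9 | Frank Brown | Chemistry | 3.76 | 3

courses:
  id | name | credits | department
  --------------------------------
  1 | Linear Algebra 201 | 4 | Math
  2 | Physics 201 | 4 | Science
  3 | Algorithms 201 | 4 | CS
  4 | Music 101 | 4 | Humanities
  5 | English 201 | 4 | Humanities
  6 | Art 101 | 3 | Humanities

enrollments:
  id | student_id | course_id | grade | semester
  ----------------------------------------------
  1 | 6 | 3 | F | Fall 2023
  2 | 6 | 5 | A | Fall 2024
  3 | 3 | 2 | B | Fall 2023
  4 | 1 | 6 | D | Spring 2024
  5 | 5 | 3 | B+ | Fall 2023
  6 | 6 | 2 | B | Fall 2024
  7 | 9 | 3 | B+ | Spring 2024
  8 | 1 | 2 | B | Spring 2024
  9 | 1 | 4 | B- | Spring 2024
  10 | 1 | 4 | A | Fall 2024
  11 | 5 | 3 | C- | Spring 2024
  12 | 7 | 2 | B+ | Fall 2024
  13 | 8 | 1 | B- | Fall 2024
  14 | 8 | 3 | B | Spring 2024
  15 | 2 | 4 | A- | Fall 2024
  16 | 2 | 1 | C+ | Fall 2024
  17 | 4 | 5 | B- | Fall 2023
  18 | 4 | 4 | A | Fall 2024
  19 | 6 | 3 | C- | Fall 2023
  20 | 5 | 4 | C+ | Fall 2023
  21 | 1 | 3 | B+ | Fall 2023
SELECT name, gpa FROM students ORDER BY gpa ASC LIMIT 4

Execution result:
name | gpa
Olivia Jones | 2.01
Alice Smith | 2.07
Alice Johnson | 2.30
David Wilson | 2.50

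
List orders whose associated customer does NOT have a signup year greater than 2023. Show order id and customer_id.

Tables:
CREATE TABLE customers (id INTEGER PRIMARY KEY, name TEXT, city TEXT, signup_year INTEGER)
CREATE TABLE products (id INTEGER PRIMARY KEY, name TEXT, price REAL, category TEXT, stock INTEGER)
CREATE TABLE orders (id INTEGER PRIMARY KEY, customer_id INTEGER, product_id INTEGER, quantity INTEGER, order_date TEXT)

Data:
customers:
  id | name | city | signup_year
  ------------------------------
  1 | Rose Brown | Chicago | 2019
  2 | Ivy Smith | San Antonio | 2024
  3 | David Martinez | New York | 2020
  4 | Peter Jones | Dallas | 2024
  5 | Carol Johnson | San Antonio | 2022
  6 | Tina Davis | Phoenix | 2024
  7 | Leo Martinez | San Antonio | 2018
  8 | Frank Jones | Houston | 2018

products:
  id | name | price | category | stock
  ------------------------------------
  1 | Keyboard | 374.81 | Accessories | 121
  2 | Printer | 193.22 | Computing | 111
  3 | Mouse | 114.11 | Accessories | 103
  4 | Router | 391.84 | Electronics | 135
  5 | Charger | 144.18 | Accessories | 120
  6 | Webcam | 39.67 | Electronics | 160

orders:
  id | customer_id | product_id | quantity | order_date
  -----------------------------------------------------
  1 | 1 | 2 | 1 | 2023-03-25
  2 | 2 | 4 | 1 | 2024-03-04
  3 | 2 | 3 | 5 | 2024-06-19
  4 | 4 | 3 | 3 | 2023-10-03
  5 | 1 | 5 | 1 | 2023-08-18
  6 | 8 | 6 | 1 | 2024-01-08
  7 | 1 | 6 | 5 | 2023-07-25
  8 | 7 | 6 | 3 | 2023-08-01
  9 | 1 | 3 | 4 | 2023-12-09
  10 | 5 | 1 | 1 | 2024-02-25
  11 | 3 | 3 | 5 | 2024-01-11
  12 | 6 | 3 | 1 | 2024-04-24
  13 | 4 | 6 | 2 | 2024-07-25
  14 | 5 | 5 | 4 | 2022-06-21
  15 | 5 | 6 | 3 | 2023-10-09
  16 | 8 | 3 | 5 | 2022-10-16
SELECT id, customer_id FROM orders WHERE customer_id NOT IN (SELECT id FROM customers WHERE signup_year > 2023)

Execution result:
id | customer_id
1 | 1
5 | 1
6 | 8
7 | 1
8 | 7
9 | 1
10 | 5
11 | 3
14 | 5
15 | 5
16 | 8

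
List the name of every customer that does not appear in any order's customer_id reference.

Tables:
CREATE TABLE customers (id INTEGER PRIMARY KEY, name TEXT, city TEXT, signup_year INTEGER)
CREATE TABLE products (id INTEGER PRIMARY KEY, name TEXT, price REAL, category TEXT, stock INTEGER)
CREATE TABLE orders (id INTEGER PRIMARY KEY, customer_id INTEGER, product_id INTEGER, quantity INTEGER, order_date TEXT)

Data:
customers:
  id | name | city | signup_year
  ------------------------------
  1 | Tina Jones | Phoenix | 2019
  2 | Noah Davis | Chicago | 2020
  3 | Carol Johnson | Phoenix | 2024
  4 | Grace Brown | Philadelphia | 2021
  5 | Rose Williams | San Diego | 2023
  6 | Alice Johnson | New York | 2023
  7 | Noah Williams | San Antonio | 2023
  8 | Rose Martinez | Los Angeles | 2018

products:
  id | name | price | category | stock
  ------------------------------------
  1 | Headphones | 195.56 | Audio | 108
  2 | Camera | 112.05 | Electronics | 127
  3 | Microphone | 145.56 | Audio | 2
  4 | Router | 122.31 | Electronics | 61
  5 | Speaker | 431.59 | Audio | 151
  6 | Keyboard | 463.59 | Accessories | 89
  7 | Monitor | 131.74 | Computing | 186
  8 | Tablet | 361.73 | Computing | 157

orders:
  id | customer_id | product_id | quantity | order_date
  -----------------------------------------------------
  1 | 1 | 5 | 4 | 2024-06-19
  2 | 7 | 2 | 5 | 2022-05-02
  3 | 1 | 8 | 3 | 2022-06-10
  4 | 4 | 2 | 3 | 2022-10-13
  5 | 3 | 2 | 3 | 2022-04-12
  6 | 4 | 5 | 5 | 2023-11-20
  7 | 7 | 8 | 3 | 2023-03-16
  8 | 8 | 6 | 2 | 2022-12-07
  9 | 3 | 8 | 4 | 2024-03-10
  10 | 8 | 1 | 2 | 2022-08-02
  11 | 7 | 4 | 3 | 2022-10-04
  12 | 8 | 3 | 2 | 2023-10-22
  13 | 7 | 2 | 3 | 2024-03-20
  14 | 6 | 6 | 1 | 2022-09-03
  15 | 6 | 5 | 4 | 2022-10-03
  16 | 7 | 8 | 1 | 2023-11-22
SELECT p.name FROM customers p LEFT JOIN orders c ON c.customer_id = p.id WHERE c.id IS NULL

Execution result:
name
Noah Davis
Rose Williams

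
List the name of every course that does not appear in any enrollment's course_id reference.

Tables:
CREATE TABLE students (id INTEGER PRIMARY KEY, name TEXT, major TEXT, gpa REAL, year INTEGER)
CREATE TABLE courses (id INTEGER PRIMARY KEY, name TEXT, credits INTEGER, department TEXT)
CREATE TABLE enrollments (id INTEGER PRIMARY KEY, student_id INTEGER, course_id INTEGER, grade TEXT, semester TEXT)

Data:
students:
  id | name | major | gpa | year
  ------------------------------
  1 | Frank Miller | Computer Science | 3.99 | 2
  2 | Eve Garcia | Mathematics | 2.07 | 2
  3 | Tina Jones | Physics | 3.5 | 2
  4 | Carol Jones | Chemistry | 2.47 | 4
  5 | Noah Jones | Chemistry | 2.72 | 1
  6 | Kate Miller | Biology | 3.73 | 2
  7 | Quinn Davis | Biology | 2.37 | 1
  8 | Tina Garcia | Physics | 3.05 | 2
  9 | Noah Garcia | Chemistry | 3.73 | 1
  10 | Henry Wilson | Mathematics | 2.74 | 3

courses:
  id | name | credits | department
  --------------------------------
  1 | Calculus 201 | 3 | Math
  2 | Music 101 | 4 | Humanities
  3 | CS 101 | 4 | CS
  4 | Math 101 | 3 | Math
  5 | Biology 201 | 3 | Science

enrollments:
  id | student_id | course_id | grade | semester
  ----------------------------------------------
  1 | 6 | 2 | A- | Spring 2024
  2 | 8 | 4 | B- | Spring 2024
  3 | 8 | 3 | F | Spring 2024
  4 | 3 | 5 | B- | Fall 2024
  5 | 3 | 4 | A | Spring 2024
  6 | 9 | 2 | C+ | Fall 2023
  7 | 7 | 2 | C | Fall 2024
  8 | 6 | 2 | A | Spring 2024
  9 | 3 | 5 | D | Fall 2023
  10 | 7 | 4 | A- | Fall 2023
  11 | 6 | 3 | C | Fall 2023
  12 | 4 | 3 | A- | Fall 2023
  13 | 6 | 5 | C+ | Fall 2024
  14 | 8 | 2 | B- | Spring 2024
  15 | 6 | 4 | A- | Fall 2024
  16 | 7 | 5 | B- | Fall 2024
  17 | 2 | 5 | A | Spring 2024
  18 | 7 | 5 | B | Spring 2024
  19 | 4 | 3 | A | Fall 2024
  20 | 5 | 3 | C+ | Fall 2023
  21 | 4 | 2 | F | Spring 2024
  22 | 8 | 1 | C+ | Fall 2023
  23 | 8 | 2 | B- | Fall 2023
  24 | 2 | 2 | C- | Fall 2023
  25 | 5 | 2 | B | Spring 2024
SELECT p.name FROM courses p LEFT JOIN enrollments c ON c.course_id = p.id WHERE c.id IS NULL

Execution result:
(no rows)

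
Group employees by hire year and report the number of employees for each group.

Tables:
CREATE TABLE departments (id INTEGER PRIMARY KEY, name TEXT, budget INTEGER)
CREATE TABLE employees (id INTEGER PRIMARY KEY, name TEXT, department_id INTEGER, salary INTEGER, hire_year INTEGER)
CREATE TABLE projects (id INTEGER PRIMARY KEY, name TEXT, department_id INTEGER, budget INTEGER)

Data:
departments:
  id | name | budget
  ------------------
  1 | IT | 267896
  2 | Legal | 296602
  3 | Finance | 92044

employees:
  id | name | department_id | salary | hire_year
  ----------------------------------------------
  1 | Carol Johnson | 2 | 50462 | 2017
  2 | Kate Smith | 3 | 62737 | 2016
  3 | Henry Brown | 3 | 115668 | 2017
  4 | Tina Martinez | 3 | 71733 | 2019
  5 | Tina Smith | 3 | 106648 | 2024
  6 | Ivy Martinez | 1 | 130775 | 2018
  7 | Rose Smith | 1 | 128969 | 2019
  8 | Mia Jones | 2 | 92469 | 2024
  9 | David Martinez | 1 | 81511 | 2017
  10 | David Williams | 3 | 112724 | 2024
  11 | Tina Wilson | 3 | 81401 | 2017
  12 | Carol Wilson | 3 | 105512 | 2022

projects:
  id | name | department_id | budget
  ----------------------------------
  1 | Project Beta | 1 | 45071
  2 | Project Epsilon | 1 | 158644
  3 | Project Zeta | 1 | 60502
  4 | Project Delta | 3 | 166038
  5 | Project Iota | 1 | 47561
SELECT hire_year, COUNT(*) AS n FROM employees GROUP BY hire_year

Execution result:
hire_year | n
2016 | 1
2017 | 4
2018 | 1
2019 | 2
2022 | 1
2024 | 3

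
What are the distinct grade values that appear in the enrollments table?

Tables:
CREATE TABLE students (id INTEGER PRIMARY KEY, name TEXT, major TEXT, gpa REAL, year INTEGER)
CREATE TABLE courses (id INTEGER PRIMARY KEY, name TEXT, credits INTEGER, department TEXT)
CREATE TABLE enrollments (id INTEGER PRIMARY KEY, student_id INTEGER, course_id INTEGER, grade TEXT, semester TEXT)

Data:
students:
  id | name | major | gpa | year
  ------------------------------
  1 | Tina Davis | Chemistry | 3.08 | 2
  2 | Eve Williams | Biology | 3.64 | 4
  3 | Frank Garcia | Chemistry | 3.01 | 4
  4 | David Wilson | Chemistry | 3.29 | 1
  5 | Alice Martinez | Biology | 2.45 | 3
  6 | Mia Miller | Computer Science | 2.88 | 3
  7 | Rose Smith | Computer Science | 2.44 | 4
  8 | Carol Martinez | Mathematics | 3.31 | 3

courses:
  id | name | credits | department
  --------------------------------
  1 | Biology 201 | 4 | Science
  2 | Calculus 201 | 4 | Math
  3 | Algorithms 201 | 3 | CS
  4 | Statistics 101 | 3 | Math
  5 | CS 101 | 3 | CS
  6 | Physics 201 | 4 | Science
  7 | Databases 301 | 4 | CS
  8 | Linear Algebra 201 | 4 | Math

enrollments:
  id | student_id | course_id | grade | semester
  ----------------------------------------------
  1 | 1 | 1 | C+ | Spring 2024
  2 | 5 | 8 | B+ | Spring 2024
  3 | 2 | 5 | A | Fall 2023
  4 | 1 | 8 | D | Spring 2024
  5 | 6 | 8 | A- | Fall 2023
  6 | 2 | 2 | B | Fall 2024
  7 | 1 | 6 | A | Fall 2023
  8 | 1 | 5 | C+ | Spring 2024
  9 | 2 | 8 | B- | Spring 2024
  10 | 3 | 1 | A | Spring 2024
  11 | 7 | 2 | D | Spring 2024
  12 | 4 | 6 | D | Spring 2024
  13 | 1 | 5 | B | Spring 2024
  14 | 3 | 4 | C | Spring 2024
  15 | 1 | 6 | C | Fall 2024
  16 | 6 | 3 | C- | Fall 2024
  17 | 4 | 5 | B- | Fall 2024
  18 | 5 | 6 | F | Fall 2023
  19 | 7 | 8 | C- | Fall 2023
SELECT DISTINCT grade FROM enrollments

Execution result:
grade
C+
B+
A
D
A-
B
B-
C
C-
F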